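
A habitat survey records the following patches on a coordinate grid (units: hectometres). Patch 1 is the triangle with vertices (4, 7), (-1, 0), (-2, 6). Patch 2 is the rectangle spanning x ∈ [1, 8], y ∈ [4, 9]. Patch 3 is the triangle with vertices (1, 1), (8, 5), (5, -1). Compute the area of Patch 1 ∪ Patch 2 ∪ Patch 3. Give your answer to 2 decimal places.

By inclusion–exclusion:
Individual areas: |Patch 1| = 18.5, |Patch 2| = 35, |Patch 3| = 15.
|Patch 1∩Patch 2| = 5.0357.
|Patch 1∩Patch 3| = 0.
|Patch 2∩Patch 3| = 0.625.
|Patch 1∩Patch 2∩Patch 3| = 0.
|Patch 1 ∪ Patch 2 ∪ Patch 3| = 68.5 − 5.6607 + 0 = 62.84.

62.84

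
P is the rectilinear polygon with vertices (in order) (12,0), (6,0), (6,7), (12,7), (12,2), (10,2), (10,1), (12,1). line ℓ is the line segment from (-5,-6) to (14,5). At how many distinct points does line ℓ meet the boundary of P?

2

The segment meets the boundary at (12,3.842), (6,0.368).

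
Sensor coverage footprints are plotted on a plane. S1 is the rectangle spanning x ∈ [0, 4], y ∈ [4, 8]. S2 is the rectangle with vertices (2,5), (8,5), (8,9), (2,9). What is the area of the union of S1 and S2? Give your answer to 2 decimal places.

By inclusion–exclusion:
Individual areas: |S1| = 16, |S2| = 24.
|S1∩S2|: x∈[2,4], y∈[5,8] → 2·3 = 6.
|S1 ∪ S2| = 40 − 6 = 34.00.

34.00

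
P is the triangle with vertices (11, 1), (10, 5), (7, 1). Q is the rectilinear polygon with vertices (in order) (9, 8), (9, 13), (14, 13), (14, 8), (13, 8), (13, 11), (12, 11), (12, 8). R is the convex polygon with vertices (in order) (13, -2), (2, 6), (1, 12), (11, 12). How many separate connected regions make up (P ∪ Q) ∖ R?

(P ∪ Q) ∖ R splits into 2 disjoint pieces (area 0.8272, area 12.8571).

2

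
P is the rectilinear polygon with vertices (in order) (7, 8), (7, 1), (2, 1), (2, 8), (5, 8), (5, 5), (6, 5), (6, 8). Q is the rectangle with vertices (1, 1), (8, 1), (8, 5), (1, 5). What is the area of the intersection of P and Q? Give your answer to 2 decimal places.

20.00

The intersection is the polygon with vertices (7,1), (2,1), (2,5), (5,5), (6,5), (7,5).
By the shoelace formula its area is 20.00.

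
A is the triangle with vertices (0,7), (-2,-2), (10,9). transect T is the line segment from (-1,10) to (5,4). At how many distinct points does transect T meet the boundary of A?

2

The segment meets the boundary at (4.783,4.217), (1.667,7.333).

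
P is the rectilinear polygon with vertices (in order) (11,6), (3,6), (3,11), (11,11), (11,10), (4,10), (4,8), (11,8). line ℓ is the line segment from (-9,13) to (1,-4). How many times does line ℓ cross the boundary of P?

0

The segment lies entirely outside P and never meets its boundary.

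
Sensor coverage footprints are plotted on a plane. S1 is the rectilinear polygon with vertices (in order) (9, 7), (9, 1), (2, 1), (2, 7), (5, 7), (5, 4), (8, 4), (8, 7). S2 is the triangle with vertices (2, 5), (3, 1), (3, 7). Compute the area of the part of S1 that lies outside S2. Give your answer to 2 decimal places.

30.00

|S1| = 33, |S1∩S2| = 3.
|S1 ∖ S2| = |S1| − |S1∩S2| = 33 − 3 = 30.00.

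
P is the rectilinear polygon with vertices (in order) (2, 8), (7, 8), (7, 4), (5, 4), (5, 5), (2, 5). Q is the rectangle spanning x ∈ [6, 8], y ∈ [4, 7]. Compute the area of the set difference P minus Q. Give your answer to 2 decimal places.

|P| = 17, |P∩Q| = 3.
|P ∖ Q| = |P| − |P∩Q| = 17 − 3 = 14.00.

14.00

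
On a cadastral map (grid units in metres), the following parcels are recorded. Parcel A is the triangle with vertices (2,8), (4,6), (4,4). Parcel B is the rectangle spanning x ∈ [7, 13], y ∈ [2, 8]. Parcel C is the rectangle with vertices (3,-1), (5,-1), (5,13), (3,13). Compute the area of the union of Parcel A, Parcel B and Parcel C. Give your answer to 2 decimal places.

64.50

By inclusion–exclusion:
Individual areas: |Parcel A| = 2, |Parcel B| = 36, |Parcel C| = 28.
|Parcel A∩Parcel B| = 0.
|Parcel A∩Parcel C| = 1.5.
|Parcel B∩Parcel C| = 0 (no overlap).
|Parcel A∩Parcel B∩Parcel C| = 0.
|Parcel A ∪ Parcel B ∪ Parcel C| = 66 − 1.5 + 0 = 64.50.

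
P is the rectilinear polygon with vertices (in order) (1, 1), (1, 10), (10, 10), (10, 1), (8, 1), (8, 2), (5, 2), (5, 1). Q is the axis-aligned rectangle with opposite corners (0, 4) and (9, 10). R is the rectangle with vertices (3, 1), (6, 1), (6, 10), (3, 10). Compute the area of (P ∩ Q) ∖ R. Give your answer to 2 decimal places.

|P ∩ Q| = 48.
|(P ∩ Q) ∩ R| = 18.
|(P ∩ Q) ∖ R| = 48 − 18 = 30.00.

30.00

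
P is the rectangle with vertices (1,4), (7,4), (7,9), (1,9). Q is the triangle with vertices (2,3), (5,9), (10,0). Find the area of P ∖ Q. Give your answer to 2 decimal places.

17.35

|P| = 30, |P∩Q| = 12.65.
|P ∖ Q| = |P| − |P∩Q| = 30 − 12.65 = 17.35.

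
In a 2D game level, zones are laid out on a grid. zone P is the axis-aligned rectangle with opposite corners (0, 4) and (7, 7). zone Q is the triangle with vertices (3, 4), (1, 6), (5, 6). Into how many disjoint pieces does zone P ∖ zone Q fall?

zone P ∖ zone Q is a single connected region.

1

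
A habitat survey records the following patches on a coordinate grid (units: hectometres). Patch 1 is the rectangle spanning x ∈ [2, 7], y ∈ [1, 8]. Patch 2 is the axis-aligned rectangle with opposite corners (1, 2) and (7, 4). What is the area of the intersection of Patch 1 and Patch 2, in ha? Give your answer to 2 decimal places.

10.00

|Patch 1∩Patch 2|: x∈[2,7], y∈[2,4] → 5·2 = 10.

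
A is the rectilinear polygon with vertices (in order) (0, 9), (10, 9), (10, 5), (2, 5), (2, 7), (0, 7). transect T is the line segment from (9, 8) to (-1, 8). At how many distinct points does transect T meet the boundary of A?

The segment meets the boundary at (0,8).

1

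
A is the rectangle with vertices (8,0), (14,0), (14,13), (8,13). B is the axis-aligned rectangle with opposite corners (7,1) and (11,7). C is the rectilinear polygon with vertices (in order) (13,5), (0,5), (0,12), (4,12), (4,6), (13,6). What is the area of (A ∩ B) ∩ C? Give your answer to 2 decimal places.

3.00

The region (A ∩ B) ∩ C is the polygon with vertices (11,5), (8,5), (8,6), (11,6).
By the shoelace formula its area is 3.00.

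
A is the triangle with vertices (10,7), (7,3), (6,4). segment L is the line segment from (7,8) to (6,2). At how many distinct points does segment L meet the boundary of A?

2

The segment meets the boundary at (6.286,3.714), (6.381,4.286).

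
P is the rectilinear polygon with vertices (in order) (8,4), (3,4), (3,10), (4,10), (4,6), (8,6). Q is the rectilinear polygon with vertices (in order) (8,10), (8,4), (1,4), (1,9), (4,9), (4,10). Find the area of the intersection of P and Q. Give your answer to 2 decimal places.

13.00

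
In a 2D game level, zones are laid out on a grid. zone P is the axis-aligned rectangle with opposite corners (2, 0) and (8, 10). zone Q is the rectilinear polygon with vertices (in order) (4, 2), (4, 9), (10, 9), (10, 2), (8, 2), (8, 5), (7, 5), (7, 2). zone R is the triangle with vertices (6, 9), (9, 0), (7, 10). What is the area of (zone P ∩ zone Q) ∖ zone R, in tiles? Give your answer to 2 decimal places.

|zone P ∩ zone Q| = 25.
|(zone P ∩ zone Q) ∩ zone R| = 3.7333.
|(zone P ∩ zone Q) ∖ zone R| = 25 − 3.7333 = 21.27.

21.27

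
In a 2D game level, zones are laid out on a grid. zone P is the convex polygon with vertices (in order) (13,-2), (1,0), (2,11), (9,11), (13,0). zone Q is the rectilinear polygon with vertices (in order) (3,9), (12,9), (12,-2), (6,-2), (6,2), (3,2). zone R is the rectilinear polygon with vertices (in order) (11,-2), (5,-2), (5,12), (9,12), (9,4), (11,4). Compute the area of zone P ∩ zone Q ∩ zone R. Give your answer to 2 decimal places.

The intersection is the polygon with vertices (6,2), (5,2), (5,9), (9,9), (9,4), (11,4), (11,-1.667), (6,-0.833).
By the shoelace formula its area is 48.25.

48.25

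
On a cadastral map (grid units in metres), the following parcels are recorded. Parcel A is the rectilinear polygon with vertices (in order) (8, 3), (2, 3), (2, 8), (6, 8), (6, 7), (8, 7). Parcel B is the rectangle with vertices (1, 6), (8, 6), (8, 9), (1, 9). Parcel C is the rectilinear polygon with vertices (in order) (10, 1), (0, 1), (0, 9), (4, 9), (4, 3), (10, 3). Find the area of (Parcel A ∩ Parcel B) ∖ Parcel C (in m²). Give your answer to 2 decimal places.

6.00

|Parcel A ∩ Parcel B| = 10.
|(Parcel A ∩ Parcel B) ∩ Parcel C| = 4.
|(Parcel A ∩ Parcel B) ∖ Parcel C| = 10 − 4 = 6.00.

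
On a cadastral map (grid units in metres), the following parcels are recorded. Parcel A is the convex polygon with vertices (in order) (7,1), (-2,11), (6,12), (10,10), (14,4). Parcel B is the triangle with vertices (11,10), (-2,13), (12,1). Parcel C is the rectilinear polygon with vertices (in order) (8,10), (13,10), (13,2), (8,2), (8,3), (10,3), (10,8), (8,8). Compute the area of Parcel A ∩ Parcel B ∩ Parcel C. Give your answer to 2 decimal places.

13.39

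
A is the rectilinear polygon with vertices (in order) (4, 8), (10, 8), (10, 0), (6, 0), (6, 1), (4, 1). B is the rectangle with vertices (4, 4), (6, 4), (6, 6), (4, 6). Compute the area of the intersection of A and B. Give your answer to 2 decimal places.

The intersection is the polygon with vertices (4,6), (6,6), (6,4), (4,4).
By the shoelace formula its area is 4.00.

4.00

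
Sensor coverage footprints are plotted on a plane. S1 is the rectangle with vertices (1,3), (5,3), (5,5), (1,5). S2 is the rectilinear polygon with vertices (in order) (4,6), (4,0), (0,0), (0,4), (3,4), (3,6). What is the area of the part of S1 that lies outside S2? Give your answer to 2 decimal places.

|S1| = 8, |S1∩S2| = 4.
|S1 ∖ S2| = |S1| − |S1∩S2| = 8 − 4 = 4.00.

4.00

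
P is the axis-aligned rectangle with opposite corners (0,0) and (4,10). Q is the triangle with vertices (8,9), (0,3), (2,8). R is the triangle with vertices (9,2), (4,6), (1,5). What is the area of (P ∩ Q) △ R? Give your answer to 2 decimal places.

15.47

|P ∩ Q| = 9.3333.
|(P ∩ Q) ∩ R| = 1.1806.
|(P ∩ Q) △ R| = 9.3333 + 8.5 − 2.3611 = 15.47.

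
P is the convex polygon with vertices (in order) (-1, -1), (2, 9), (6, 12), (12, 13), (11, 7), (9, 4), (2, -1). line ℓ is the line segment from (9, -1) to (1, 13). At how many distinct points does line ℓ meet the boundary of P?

2

The segment meets the boundary at (2.9,9.675), (6.971,2.551).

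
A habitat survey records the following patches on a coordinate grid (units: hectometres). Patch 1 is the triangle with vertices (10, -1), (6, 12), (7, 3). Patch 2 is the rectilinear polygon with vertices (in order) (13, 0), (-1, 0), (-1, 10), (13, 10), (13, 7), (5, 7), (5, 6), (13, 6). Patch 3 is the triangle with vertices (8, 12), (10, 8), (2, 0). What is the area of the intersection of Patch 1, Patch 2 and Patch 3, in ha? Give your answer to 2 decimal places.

2.45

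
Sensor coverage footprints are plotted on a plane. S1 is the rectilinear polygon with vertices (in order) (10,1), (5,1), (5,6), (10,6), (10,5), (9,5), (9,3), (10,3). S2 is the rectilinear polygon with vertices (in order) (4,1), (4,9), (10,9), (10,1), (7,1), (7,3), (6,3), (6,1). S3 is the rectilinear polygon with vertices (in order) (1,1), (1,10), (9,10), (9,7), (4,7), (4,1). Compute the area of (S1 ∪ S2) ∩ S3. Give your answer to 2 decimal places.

10.00

|S1 ∪ S2| = 48.
|(S1 ∪ S2) ∩ S3| = 10.00.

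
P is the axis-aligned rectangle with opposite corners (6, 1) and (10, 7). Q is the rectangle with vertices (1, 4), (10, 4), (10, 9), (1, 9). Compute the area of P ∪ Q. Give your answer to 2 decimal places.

By inclusion–exclusion:
Individual areas: |P| = 24, |Q| = 45.
|P∩Q|: x∈[6,10], y∈[4,7] → 4·3 = 12.
|P ∪ Q| = 69 − 12 = 57.00.

57.00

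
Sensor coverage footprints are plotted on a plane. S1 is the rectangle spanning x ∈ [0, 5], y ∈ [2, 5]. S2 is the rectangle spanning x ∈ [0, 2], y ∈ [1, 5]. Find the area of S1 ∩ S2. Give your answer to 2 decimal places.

|S1∩S2|: x∈[0,2], y∈[2,5] → 2·3 = 6.

6.00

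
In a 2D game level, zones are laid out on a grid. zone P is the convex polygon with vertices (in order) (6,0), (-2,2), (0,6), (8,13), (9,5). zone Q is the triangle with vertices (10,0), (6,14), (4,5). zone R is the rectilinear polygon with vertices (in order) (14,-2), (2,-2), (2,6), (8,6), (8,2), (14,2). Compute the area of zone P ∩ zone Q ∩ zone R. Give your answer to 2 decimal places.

The intersection is the polygon with vertices (7.333,2.222), (4,5), (4.222,6), (8,6), (8,3.333).
By the shoelace formula its area is 10.00.

10.00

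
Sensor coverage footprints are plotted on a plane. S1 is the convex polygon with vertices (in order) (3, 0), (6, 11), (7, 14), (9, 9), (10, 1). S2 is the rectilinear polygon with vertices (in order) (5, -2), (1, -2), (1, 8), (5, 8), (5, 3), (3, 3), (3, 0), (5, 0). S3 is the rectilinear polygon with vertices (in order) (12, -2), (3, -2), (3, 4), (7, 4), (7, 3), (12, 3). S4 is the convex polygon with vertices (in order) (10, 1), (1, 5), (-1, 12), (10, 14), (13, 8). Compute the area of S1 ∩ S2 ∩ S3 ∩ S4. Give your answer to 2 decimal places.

The intersection is the polygon with vertices (4.091,4), (5,4), (5,3.222), (4,3.667).
By the shoelace formula its area is 0.54.

0.54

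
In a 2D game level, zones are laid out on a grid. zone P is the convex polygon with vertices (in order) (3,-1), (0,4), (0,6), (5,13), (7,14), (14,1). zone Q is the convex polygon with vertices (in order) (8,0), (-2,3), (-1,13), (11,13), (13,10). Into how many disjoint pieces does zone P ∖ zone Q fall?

zone P ∖ zone Q splits into 2 disjoint pieces (area 26.3514, area 1.2692).

2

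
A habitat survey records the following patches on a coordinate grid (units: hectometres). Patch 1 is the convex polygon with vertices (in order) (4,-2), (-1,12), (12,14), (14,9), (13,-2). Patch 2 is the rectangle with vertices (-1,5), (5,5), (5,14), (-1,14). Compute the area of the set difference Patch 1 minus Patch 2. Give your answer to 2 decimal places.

|Patch 1| = 181.5, |Patch 1∩Patch 2| = 36.0192.
|Patch 1 ∖ Patch 2| = |Patch 1| − |Patch 1∩Patch 2| = 181.5 − 36.0192 = 145.48.

145.48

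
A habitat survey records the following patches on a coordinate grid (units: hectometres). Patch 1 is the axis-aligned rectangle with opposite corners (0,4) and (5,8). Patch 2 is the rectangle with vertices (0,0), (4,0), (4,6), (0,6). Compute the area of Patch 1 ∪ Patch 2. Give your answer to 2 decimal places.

36.00

By inclusion–exclusion:
Individual areas: |Patch 1| = 20, |Patch 2| = 24.
|Patch 1∩Patch 2|: x∈[0,4], y∈[4,6] → 4·2 = 8.
|Patch 1 ∪ Patch 2| = 44 − 8 = 36.00.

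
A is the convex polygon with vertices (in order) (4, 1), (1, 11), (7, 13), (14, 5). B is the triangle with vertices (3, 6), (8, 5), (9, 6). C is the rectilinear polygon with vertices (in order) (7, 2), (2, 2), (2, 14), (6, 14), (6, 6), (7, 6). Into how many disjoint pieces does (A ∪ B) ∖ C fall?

(A ∪ B) ∖ C splits into 3 disjoint pieces (area 1.8333, area 44.6333, area 1.4).

3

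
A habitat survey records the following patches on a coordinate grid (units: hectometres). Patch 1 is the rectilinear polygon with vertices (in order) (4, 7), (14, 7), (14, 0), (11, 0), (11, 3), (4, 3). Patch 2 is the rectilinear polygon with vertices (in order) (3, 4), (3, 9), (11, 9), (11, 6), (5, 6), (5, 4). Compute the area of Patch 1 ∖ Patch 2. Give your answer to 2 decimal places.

|Patch 1| = 49, |Patch 1∩Patch 2| = 9.
|Patch 1 ∖ Patch 2| = |Patch 1| − |Patch 1∩Patch 2| = 49 − 9 = 40.00.

40.00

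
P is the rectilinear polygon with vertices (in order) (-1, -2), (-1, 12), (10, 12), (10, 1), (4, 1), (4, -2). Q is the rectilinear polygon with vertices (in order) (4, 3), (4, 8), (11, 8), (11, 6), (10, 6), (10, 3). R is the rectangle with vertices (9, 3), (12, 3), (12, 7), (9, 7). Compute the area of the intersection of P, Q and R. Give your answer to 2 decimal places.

4.00

The intersection is the polygon with vertices (10,3), (9,3), (9,7), (10,7), (10,6).
By the shoelace formula its area is 4.00.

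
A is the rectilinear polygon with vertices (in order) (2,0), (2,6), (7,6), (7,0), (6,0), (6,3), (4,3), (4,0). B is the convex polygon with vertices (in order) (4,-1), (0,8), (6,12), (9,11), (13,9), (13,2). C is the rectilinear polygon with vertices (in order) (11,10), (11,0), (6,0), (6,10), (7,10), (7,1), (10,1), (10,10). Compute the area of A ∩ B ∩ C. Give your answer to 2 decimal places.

6.00

The intersection is the polygon with vertices (7,6), (7,1), (7,0), (6,0), (6,3), (6,6).
By the shoelace formula its area is 6.00.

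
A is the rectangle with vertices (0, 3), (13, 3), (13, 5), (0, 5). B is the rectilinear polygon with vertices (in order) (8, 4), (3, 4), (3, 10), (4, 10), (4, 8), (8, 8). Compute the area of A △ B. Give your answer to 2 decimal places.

|A| = 26, |B| = 22, |A∩B| = 5.
|A △ B| = |A| + |B| − 2·|A∩B| = 26 + 22 − 10 = 38.00.

38.00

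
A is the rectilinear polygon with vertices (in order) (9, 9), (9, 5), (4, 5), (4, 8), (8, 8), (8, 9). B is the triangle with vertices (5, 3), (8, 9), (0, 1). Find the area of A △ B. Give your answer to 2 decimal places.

20.50

|A| = 16, |B| = 12, |A∩B| = 3.75.
|A △ B| = |A| + |B| − 2·|A∩B| = 16 + 12 − 7.5 = 20.50.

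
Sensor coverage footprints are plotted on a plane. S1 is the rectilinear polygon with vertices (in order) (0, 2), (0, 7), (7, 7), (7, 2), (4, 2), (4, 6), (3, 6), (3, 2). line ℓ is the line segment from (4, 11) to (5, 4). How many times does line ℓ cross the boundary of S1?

1

The segment meets the boundary at (4.571,7).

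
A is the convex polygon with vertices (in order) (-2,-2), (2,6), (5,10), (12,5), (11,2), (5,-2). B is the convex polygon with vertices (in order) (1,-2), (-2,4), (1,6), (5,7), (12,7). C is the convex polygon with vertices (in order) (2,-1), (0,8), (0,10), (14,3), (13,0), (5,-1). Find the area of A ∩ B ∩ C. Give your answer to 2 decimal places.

37.92

The intersection is the polygon with vertices (2.231,6.308), (5,7), (6,7), (9.724,5.138), (2.222,-1), (2,-1), (0.923,3.846), (2,6).
By the shoelace formula its area is 37.92.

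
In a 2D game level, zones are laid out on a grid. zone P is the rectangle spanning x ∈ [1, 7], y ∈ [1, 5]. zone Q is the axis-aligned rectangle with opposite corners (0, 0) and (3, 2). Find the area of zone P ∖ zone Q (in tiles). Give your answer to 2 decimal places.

|zone P∩zone Q|: x∈[1,3], y∈[1,2] → 2·1 = 2.
|zone P| = 24.
|zone P ∖ zone Q| = |zone P| − |zone P∩zone Q| = 24 − 2 = 22.00.

22.00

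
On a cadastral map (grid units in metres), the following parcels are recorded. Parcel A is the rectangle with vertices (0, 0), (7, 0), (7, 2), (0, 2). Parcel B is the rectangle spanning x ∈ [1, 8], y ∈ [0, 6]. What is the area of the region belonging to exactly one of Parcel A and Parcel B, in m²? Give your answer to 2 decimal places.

|Parcel A∩Parcel B|: x∈[1,7], y∈[0,2] → 6·2 = 12.
|Parcel A △ Parcel B| = |Parcel A| + |Parcel B| − 2·|Parcel A∩Parcel B| = 14 + 42 − 24 = 32.00.

32.00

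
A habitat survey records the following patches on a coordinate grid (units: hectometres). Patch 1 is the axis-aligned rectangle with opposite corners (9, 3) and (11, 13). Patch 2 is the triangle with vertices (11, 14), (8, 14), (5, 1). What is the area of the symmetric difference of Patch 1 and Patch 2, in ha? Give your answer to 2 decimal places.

34.37

|Patch 1| = 20, |Patch 2| = 19.5, |Patch 1∩Patch 2| = 2.5641.
|Patch 1 △ Patch 2| = |Patch 1| + |Patch 2| − 2·|Patch 1∩Patch 2| = 20 + 19.5 − 5.1282 = 34.37.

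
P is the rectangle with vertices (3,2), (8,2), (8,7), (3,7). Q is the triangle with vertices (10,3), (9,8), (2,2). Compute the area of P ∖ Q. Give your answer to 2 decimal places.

12.20

|P| = 25, |P∩Q| = 12.8006.
|P ∖ Q| = |P| − |P∩Q| = 25 − 12.8006 = 12.20.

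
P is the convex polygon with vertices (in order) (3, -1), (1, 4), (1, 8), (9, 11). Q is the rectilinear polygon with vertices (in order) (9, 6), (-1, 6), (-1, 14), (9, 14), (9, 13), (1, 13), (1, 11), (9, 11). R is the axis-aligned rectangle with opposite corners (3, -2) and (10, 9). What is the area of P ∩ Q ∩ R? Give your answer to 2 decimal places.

12.67

The intersection is the polygon with vertices (3.667,9), (8,9), (6.5,6), (3,6), (3,8.75).
By the shoelace formula its area is 12.67.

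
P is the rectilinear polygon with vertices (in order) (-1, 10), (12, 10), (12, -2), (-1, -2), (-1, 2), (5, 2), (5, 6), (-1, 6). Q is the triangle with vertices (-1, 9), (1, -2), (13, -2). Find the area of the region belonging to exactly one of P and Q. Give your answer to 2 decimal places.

|P| = 132, |Q| = 66, |P∩Q| = 47.1136.
|P △ Q| = |P| + |Q| − 2·|P∩Q| = 132 + 66 − 94.2273 = 103.77.

103.77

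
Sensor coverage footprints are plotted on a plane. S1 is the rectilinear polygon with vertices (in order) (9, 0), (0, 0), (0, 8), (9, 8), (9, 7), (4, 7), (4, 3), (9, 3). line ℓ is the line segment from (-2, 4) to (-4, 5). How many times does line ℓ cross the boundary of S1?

The segment lies entirely outside S1 and never meets its boundary.

0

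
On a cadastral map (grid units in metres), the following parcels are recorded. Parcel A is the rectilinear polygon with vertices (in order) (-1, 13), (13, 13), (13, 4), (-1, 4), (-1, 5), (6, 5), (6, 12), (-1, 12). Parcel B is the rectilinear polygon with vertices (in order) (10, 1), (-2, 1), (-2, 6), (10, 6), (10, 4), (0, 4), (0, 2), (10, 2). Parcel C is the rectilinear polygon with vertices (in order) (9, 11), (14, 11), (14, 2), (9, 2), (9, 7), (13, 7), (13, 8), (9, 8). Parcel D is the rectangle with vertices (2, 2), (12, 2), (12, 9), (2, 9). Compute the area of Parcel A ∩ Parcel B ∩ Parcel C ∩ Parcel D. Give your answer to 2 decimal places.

2.00

The intersection is the polygon with vertices (10,4), (9,4), (9,6), (10,6).
By the shoelace formula its area is 2.00.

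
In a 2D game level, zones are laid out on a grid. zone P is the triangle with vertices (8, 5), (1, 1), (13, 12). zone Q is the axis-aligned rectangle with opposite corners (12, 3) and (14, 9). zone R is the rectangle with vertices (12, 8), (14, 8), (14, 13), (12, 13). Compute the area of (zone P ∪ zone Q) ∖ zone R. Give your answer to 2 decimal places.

|zone P ∪ zone Q| = 26.5.
|(zone P ∪ zone Q) ∩ zone R| = 2.2417.
|(zone P ∪ zone Q) ∖ zone R| = 26.5 − 2.2417 = 24.26.

24.26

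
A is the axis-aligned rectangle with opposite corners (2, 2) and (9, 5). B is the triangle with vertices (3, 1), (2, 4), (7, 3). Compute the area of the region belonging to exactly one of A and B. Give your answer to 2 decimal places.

|A| = 21, |B| = 7, |A∩B| = 5.8333.
|A △ B| = |A| + |B| − 2·|A∩B| = 21 + 7 − 11.6667 = 16.33.

16.33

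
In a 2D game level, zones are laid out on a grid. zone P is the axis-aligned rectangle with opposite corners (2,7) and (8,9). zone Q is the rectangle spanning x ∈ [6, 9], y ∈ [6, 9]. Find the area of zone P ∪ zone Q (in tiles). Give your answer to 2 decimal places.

By inclusion–exclusion:
Individual areas: |zone P| = 12, |zone Q| = 9.
|zone P∩zone Q|: x∈[6,8], y∈[7,9] → 2·2 = 4.
|zone P ∪ zone Q| = 21 − 4 = 17.00.

17.00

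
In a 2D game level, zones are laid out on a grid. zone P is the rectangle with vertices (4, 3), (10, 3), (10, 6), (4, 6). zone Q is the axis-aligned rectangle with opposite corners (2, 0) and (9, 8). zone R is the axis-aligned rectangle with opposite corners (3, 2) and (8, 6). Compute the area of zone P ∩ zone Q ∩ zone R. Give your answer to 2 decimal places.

12.00

The intersection is the polygon with vertices (4,6), (8,6), (8,3), (4,3).
By the shoelace formula its area is 12.00.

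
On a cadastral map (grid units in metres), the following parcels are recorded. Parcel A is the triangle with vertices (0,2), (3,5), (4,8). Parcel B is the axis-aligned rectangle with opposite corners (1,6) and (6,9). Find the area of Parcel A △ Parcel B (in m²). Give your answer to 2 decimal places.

16.67

|Parcel A| = 3, |Parcel B| = 15, |Parcel A∩Parcel B| = 0.6667.
|Parcel A △ Parcel B| = |Parcel A| + |Parcel B| − 2·|Parcel A∩Parcel B| = 3 + 15 − 1.3333 = 16.67.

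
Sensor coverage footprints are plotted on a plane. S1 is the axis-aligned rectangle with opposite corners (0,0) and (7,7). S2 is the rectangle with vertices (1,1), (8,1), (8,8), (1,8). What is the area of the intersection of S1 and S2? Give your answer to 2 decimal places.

36.00

|S1∩S2|: x∈[1,7], y∈[1,7] → 6·6 = 36.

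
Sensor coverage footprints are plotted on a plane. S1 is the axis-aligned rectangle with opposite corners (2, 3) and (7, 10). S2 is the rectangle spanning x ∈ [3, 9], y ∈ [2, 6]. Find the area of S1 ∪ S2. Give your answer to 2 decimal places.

By inclusion–exclusion:
Individual areas: |S1| = 35, |S2| = 24.
|S1∩S2|: x∈[3,7], y∈[3,6] → 4·3 = 12.
|S1 ∪ S2| = 59 − 12 = 47.00.

47.00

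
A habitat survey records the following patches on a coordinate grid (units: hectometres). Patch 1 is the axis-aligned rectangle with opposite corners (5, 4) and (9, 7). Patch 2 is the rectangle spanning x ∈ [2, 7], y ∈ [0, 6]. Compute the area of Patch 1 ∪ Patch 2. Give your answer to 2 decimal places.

By inclusion–exclusion:
Individual areas: |Patch 1| = 12, |Patch 2| = 30.
|Patch 1∩Patch 2|: x∈[5,7], y∈[4,6] → 2·2 = 4.
|Patch 1 ∪ Patch 2| = 42 − 4 = 38.00.

38.00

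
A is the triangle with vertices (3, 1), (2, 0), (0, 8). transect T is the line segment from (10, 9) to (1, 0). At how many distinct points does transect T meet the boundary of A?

2

The segment meets the boundary at (1.8,0.8), (2.7,1.7).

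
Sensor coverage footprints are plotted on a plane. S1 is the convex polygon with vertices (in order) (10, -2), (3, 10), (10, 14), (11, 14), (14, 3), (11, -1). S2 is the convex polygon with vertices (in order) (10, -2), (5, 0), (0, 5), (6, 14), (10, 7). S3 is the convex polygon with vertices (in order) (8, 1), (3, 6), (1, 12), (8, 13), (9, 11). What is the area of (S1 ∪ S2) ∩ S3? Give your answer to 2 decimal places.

49.85

|S1 ∪ S2| = 140.1496.
|(S1 ∪ S2) ∩ S3| = 49.85.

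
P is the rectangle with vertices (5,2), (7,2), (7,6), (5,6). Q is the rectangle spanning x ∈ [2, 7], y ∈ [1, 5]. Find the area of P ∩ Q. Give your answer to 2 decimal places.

|P∩Q|: x∈[5,7], y∈[2,5] → 2·3 = 6.

6.00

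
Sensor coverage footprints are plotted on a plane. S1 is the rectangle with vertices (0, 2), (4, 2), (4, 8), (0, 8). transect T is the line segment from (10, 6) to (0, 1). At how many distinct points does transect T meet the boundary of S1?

The segment meets the boundary at (2,2), (4,3).

2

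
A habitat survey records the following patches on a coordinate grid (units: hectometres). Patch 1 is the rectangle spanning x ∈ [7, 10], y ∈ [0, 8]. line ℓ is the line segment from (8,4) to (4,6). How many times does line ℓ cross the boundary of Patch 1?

1

The segment meets the boundary at (7,4.5).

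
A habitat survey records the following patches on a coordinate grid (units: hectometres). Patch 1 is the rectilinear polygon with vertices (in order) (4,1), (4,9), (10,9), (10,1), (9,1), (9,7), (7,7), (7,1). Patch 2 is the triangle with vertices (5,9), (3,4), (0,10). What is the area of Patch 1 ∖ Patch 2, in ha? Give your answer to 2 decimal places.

|Patch 1| = 36, |Patch 1∩Patch 2| = 1.25.
|Patch 1 ∖ Patch 2| = |Patch 1| − |Patch 1∩Patch 2| = 36 − 1.25 = 34.75.

34.75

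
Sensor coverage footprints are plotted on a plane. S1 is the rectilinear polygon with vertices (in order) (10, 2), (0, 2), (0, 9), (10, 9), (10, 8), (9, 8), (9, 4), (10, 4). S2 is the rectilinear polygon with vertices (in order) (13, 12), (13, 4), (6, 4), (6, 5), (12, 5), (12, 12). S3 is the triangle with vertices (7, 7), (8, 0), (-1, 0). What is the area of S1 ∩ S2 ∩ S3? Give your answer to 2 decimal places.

The intersection is the polygon with vertices (6,4), (6,5), (7.286,5), (7.429,4).
By the shoelace formula its area is 1.36.

1.36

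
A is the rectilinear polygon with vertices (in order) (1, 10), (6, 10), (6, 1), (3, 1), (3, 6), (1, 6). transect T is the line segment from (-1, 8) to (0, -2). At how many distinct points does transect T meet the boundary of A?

0

The segment lies entirely outside A and never meets its boundary.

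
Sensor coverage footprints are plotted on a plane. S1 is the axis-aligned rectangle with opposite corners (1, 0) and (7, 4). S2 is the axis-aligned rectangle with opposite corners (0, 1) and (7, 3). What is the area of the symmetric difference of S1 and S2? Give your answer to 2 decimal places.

|S1∩S2|: x∈[1,7], y∈[1,3] → 6·2 = 12.
|S1 △ S2| = |S1| + |S2| − 2·|S1∩S2| = 24 + 14 − 24 = 14.00.

14.00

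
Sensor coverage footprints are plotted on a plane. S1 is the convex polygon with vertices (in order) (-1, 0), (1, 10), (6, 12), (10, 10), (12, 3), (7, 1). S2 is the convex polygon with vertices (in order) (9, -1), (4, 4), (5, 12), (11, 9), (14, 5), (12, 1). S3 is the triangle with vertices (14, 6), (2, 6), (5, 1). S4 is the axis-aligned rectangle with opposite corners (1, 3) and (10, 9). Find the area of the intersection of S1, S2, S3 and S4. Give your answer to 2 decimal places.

16.71

The intersection is the polygon with vertices (8.6,3), (5,3), (4,4), (4.25,6), (10,6), (10,3.778).
By the shoelace formula its area is 16.71.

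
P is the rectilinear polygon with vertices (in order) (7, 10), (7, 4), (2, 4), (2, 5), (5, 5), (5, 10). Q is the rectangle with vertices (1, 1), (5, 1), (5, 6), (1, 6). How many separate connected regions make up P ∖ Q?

P ∖ Q is a single connected region.

1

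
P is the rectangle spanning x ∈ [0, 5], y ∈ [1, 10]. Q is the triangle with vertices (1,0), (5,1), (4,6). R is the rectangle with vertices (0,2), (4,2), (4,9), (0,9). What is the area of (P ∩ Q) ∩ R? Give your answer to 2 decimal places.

4.00

The region (P ∩ Q) ∩ R is the polygon with vertices (4,6), (4,2), (2,2).
By the shoelace formula its area is 4.00.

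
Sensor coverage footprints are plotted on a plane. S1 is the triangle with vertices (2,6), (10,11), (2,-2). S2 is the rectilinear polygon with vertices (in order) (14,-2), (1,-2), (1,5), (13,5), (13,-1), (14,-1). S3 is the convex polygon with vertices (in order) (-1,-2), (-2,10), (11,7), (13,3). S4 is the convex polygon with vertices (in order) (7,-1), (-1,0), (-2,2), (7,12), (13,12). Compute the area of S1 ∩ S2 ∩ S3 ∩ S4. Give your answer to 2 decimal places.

The intersection is the polygon with vertices (6.308,5), (2.929,-0.491), (2,-0.375), (2,5).
By the shoelace formula its area is 14.32.

14.32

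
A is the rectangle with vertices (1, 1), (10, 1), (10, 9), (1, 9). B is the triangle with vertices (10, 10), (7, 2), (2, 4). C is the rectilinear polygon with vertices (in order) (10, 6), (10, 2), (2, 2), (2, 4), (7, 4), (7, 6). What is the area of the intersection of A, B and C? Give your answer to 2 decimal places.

The intersection is the polygon with vertices (7,2), (2,4), (7,4), (7,6), (8.5,6).
By the shoelace formula its area is 8.00.

8.00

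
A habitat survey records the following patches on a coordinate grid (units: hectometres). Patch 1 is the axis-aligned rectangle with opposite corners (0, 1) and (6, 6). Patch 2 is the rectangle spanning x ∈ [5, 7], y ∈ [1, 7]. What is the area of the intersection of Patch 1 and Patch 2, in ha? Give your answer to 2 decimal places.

5.00

|Patch 1∩Patch 2|: x∈[5,6], y∈[1,6] → 1·5 = 5.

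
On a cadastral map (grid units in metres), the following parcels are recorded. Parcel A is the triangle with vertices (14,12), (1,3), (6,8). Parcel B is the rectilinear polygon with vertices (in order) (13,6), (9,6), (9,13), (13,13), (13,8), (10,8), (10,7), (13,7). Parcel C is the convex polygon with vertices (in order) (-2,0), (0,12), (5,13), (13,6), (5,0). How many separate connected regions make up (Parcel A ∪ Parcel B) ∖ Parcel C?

2

(Parcel A ∪ Parcel B) ∖ Parcel C splits into 2 disjoint pieces (area 18.8104, area 0.5714).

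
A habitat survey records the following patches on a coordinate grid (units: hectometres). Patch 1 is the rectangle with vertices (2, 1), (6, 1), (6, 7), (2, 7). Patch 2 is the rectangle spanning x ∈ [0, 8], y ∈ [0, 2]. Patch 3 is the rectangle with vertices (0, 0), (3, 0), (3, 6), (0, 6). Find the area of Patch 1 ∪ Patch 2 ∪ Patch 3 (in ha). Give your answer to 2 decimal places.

By inclusion–exclusion:
Individual areas: |Patch 1| = 24, |Patch 2| = 16, |Patch 3| = 18.
|Patch 1∩Patch 2|: x∈[2,6], y∈[1,2] → 4·1 = 4.
|Patch 1∩Patch 3|: x∈[2,3], y∈[1,6] → 1·5 = 5.
|Patch 2∩Patch 3|: x∈[0,3], y∈[0,2] → 3·2 = 6.
|Patch 1∩Patch 2∩Patch 3| = 1.
|Patch 1 ∪ Patch 2 ∪ Patch 3| = 58 − 15 + 1 = 44.00.

44.00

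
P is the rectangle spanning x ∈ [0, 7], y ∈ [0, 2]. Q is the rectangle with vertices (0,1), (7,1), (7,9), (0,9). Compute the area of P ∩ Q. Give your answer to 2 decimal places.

7.00

|P∩Q|: x∈[0,7], y∈[1,2] → 7·1 = 7.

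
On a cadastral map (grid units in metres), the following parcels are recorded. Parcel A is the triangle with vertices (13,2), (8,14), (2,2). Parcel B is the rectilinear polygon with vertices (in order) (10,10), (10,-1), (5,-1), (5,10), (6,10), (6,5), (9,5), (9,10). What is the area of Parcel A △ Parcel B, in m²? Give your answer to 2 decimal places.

|Parcel A| = 66, |Parcel B| = 40, |Parcel A∩Parcel B| = 23.8667.
|Parcel A △ Parcel B| = |Parcel A| + |Parcel B| − 2·|Parcel A∩Parcel B| = 66 + 40 − 47.7333 = 58.27.

58.27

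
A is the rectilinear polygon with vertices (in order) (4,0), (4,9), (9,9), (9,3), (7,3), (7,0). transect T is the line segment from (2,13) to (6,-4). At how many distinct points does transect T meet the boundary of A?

2

The segment meets the boundary at (5.059,0), (4,4.5).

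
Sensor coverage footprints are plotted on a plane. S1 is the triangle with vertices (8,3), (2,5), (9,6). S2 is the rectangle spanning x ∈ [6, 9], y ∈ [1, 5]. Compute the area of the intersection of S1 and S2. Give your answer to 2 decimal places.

The intersection is the polygon with vertices (6,3.667), (6,5), (8.667,5), (8,3).
By the shoelace formula its area is 4.00.

4.00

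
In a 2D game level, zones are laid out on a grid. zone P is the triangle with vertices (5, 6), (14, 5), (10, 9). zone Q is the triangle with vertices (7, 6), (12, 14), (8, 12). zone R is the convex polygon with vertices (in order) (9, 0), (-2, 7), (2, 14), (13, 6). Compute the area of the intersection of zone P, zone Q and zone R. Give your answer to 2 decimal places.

0.59

The intersection is the polygon with vertices (7,6), (7.222,7.333), (8.2,7.92).
By the shoelace formula its area is 0.59.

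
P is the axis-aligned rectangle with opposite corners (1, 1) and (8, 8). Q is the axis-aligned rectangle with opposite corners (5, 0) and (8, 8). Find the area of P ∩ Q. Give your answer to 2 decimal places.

21.00

|P∩Q|: x∈[5,8], y∈[1,8] → 3·7 = 21.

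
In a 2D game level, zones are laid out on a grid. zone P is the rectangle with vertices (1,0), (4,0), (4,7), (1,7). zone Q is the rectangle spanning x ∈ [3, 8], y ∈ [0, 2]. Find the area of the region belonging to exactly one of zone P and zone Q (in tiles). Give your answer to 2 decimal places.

27.00

|zone P∩zone Q|: x∈[3,4], y∈[0,2] → 1·2 = 2.
|zone P △ zone Q| = |zone P| + |zone Q| − 2·|zone P∩zone Q| = 21 + 10 − 4 = 27.00.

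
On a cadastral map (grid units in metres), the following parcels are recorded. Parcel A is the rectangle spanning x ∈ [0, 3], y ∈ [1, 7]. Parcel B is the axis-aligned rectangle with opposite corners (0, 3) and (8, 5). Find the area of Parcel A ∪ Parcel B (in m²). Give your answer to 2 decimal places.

By inclusion–exclusion:
Individual areas: |Parcel A| = 18, |Parcel B| = 16.
|Parcel A∩Parcel B|: x∈[0,3], y∈[3,5] → 3·2 = 6.
|Parcel A ∪ Parcel B| = 34 − 6 = 28.00.

28.00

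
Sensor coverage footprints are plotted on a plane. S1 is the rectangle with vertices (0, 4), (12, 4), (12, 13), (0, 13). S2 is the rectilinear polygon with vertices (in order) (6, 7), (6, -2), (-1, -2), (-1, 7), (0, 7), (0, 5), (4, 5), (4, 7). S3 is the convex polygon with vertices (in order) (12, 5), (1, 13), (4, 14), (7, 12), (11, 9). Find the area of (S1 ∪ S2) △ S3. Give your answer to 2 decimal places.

128.00

|S1 ∪ S2| = 153.
|(S1 ∪ S2) ∩ S3| = 27.25.
|(S1 ∪ S2) △ S3| = 153 + 29.5 − 54.5 = 128.00.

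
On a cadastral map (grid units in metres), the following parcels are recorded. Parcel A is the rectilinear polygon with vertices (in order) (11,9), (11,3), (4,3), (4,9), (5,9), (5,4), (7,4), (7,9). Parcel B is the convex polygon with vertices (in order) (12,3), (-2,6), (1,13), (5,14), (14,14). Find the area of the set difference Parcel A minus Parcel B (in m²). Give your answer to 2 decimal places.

|Parcel A| = 32, |Parcel A∩Parcel B| = 25.8214.
|Parcel A ∖ Parcel B| = |Parcel A| − |Parcel A∩Parcel B| = 32 − 25.8214 = 6.18.

6.18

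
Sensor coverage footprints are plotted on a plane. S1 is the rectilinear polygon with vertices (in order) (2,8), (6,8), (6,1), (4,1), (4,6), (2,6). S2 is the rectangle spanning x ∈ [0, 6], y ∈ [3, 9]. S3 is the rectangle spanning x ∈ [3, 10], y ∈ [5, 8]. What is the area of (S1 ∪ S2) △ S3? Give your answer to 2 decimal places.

43.00

|S1 ∪ S2| = 40.
|(S1 ∪ S2) ∩ S3| = 9.
|(S1 ∪ S2) △ S3| = 40 + 21 − 18 = 43.00.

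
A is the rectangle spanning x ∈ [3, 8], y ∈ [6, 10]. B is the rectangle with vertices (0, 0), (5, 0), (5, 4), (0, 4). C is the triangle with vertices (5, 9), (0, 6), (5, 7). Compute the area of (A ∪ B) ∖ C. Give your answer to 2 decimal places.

|A ∪ B| = 40.
|(A ∪ B) ∩ C| = 3.2.
|(A ∪ B) ∖ C| = 40 − 3.2 = 36.80.

36.80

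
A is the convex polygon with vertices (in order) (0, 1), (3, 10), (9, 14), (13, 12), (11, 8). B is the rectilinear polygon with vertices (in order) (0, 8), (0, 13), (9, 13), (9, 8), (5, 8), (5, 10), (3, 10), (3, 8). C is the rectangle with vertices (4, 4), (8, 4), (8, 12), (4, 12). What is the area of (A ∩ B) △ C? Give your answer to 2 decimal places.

26.58

|A ∩ B| = 19.9167.
|(A ∩ B) ∩ C| = 12.6667.
|(A ∩ B) △ C| = 19.9167 + 32 − 25.3333 = 26.58.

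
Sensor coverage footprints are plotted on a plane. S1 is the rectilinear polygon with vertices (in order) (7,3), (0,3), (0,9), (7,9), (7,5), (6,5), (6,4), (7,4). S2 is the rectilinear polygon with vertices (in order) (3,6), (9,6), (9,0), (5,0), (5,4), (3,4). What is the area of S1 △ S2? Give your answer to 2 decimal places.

|S1| = 41, |S2| = 28, |S1∩S2| = 9.
|S1 △ S2| = |S1| + |S2| − 2·|S1∩S2| = 41 + 28 − 18 = 51.00.

51.00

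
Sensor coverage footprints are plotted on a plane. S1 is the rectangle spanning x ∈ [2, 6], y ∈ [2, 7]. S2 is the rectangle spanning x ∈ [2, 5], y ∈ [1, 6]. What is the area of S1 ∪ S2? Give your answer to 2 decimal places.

23.00

By inclusion–exclusion:
Individual areas: |S1| = 20, |S2| = 15.
|S1∩S2|: x∈[2,5], y∈[2,6] → 3·4 = 12.
|S1 ∪ S2| = 35 − 12 = 23.00.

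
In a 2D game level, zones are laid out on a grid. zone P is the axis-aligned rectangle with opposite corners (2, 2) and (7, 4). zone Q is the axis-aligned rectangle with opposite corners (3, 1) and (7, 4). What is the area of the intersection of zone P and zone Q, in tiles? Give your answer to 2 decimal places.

8.00

|zone P∩zone Q|: x∈[3,7], y∈[2,4] → 4·2 = 8.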